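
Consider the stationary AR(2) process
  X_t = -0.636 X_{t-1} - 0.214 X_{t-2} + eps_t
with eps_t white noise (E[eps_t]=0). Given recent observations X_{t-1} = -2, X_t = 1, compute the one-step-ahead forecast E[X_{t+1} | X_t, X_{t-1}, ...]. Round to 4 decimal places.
E[X_{t+1} \mid \mathcal F_t] = -0.2080

For an AR(p) model X_t = c + sum_i phi_i X_{t-i} + eps_t, the
one-step-ahead conditional mean is
  E[X_{t+1} | X_t, ...] = c + sum_i phi_i X_{t+1-i}.
Substitute known values:
  E[X_{t+1} | ...] = (-0.636) * (1) + (-0.214) * (-2)
                   = -0.2080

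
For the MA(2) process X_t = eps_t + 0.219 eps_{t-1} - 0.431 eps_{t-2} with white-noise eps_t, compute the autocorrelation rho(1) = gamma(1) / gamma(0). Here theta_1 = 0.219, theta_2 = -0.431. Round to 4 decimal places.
\rho(1) = 0.1010

For an MA(q) process with theta_0 = 1, the autocovariance is
  gamma(k) = sigma^2 * sum_{i=0..q-k} theta_i * theta_{i+k},
and rho(k) = gamma(k) / gamma(0). Sigma^2 cancels.
  numerator   = (1)*(0.219) + (0.219)*(-0.431) = 0.124611.
  denominator = (1)^2 + (0.219)^2 + (-0.431)^2 = 1.233722.
  rho(1) = 0.124611 / 1.233722 = 0.1010.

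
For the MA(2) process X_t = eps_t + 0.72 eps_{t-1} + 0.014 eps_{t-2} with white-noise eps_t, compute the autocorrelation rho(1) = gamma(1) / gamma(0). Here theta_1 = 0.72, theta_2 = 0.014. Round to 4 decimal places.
\rho(1) = 0.4808

For an MA(q) process with theta_0 = 1, the autocovariance is
  gamma(k) = sigma^2 * sum_{i=0..q-k} theta_i * theta_{i+k},
and rho(k) = gamma(k) / gamma(0). Sigma^2 cancels.
  numerator   = (1)*(0.72) + (0.72)*(0.014) = 0.73008.
  denominator = (1)^2 + (0.72)^2 + (0.014)^2 = 1.518596.
  rho(1) = 0.73008 / 1.518596 = 0.4808.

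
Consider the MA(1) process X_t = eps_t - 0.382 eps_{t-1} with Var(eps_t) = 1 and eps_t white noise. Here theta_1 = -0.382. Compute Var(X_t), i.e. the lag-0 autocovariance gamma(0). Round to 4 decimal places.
\gamma(0) = 1.1459

For an MA(q) process X_t = eps_t + sum_i theta_i eps_{t-i} with
Var(eps_t) = sigma^2, the variance is
  gamma(0) = sigma^2 * (1 + sum_i theta_i^2).
  sum_i theta_i^2 = (-0.382)^2 = 0.145924.
  gamma(0) = 1 * (1 + 0.145924) = 1 * 1.145924 = 1.145924, which rounds to 1.1459.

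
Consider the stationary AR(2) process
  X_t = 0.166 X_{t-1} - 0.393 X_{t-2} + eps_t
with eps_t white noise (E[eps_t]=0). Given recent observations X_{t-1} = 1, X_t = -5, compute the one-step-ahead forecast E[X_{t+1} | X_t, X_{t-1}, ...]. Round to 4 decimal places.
E[X_{t+1} \mid \mathcal F_t] = -1.2230

For an AR(p) model X_t = c + sum_i phi_i X_{t-i} + eps_t, the
one-step-ahead conditional mean is
  E[X_{t+1} | X_t, ...] = c + sum_i phi_i X_{t+1-i}.
Substitute known values:
  E[X_{t+1} | ...] = (0.166) * (-5) + (-0.393) * (1)
                   = -1.2230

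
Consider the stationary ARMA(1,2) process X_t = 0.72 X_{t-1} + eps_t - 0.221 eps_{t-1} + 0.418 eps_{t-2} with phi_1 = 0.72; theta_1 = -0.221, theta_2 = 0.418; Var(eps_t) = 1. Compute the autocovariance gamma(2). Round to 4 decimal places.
\gamma(2) = 1.7069

Multiply the model equation by X_{t-k} and take expectations. With theta_0 = psi_0 = 1 and psi_j the MA(infinity) weights, this gives
  gamma(k) - sum_i phi_i gamma(k-i) = c_k,
  c_k = sigma^2 * sum_{j=k..q} theta_j psi_{j-k}   (c_k = 0 for k > q),
using gamma(-m) = gamma(m).
psi-weights needed (psi_j = theta_j + sum_i phi_i psi_{j-i}):
  psi_1 = theta_1 + phi_1 = -0.221 + (0.72) = 0.499
  psi_2 = theta_2 + phi_1 psi_1 = 0.418 + (0.72)(0.499) = 0.77728
Right-hand sides:
  c_0 = sigma^2 (1 + theta_1 psi_1 + theta_2 psi_2) = 1 * (1 + (-0.221)(0.499) + (0.418)(0.77728)) = 1 * 1.214624 = 1.214624
  c_1 = sigma^2 (theta_1 + theta_2 psi_1) = 1 * (-0.221 + (0.418)(0.499)) = -0.012418
  c_2 = sigma^2 theta_2 = 1 * (0.418) = 0.418
Equations for k = 0 and k = 1 (AR order 1):
  gamma(0) = phi_1 gamma(1) + c_0
  gamma(1) = phi_1 gamma(0) + c_1
Substituting the second into the first: gamma(0) (1 - phi_1^2) = c_0 + phi_1 c_1, so
  gamma(0) = (c_0 + phi_1 c_1) / (1 - phi_1^2) = (1.214624 + (0.72)(-0.012418)) / (1 - (0.72)^2) = 1.205683 / 0.4816 = 2.503495.
  gamma(1) = phi_1 gamma(0) + c_1 = (0.72)(2.503495) + (-0.012418) = 1.790098.
For k = 2: gamma(2) = phi_1 gamma(1) + c_2
  = (0.72)(1.790098) + (0.418) = 1.706871.
Therefore gamma(2) = 1.7069 (to 4 decimal places).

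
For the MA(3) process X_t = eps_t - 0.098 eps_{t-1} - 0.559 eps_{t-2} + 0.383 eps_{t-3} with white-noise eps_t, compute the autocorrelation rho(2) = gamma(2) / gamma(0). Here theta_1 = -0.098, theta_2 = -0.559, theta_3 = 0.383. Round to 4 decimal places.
\rho(2) = -0.4061

For an MA(q) process with theta_0 = 1, the autocovariance is
  gamma(k) = sigma^2 * sum_{i=0..q-k} theta_i * theta_{i+k},
and rho(k) = gamma(k) / gamma(0). Sigma^2 cancels.
  numerator   = (1)*(-0.559) + (-0.098)*(0.383) = -0.596534.
  denominator = (1)^2 + (-0.098)^2 + (-0.559)^2 + (0.383)^2 = 1.468774.
  rho(2) = -0.596534 / 1.468774 = -0.4061.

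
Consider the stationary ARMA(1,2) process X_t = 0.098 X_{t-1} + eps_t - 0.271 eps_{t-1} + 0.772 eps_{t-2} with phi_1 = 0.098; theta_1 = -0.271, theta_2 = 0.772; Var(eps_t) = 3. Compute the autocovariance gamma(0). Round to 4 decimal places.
\gamma(0) = 4.8167

Multiply the model equation by X_{t-k} and take expectations. With theta_0 = psi_0 = 1 and psi_j the MA(infinity) weights, this gives
  gamma(k) - sum_i phi_i gamma(k-i) = c_k,
  c_k = sigma^2 * sum_{j=k..q} theta_j psi_{j-k}   (c_k = 0 for k > q),
using gamma(-m) = gamma(m).
psi-weights needed (psi_j = theta_j + sum_i phi_i psi_{j-i}):
  psi_1 = theta_1 + phi_1 = -0.271 + (0.098) = -0.173
  psi_2 = theta_2 + phi_1 psi_1 = 0.772 + (0.098)(-0.173) = 0.755046
Right-hand sides:
  c_0 = sigma^2 (1 + theta_1 psi_1 + theta_2 psi_2) = 3 * (1 + (-0.271)(-0.173) + (0.772)(0.755046)) = 3 * 1.629779 = 4.889336
  c_1 = sigma^2 (theta_1 + theta_2 psi_1) = 3 * (-0.271 + (0.772)(-0.173)) = -1.213668
  c_2 = sigma^2 theta_2 = 3 * (0.772) = 2.316
Equations for k = 0 and k = 1 (AR order 1):
  gamma(0) = phi_1 gamma(1) + c_0
  gamma(1) = phi_1 gamma(0) + c_1
Substituting the second into the first: gamma(0) (1 - phi_1^2) = c_0 + phi_1 c_1, so
  gamma(0) = (c_0 + phi_1 c_1) / (1 - phi_1^2) = (4.889336 + (0.098)(-1.213668)) / (1 - (0.098)^2) = 4.770396 / 0.990396 = 4.816655.
Therefore gamma(0) = 4.8167 (to 4 decimal places).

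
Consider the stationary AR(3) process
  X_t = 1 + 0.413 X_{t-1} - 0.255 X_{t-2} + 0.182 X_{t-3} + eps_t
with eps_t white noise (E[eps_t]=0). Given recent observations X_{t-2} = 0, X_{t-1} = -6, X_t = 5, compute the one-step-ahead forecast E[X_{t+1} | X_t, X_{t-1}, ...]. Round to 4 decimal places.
E[X_{t+1} \mid \mathcal F_t] = 4.5950

For an AR(p) model X_t = c + sum_i phi_i X_{t-i} + eps_t, the
one-step-ahead conditional mean is
  E[X_{t+1} | X_t, ...] = c + sum_i phi_i X_{t+1-i}.
Substitute known values:
  E[X_{t+1} | ...] = 1 + (0.413) * (5) + (-0.255) * (-6) + (0.182) * (0)
                   = 4.5950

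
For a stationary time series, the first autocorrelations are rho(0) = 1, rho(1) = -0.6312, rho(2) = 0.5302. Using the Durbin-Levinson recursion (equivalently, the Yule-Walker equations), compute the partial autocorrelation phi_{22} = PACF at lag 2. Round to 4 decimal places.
\phi_{22} = 0.2191

The PACF at lag k is phi_{kk}, the last component of the solution
to the Yule-Walker system G_k phi = r_k where
  (G_k)_{ij} = rho(|i - j|), (r_k)_i = rho(i), i,j = 1..k.
Equivalently, Durbin-Levinson gives phi_{kk} iteratively:
  phi_{11} = rho(1)
  phi_{kk} = [rho(k) - sum_{j=1..k-1} phi_{k-1,j} rho(k-j)]
            / [1 - sum_{j=1..k-1} phi_{k-1,j} rho(j)],
  phi_{k,j} = phi_{k-1,j} - phi_{kk} phi_{k-1,k-j},  j = 1..k-1.
Step k = 1:
  phi_11 = rho(1) = -0.6312.
Step k = 2:
  phi_22 = [rho(2) - phi_11 rho(1)] / [1 - phi_11 rho(1)] = [0.5302 - (-0.6312)(-0.6312)] / [1 - (-0.6312)(-0.6312)]
         = 0.13178656 / 0.60158656 = 0.2191.
Therefore phi_{22} = 0.2191.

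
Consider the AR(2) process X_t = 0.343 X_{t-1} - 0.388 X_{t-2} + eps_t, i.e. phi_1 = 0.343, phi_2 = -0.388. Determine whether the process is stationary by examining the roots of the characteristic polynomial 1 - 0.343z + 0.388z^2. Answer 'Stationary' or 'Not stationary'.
\text{Stationary}

The AR(p) characteristic polynomial is P(z) = 1 - 0.343z + 0.388z^2.
Stationarity requires all roots to lie outside the unit circle, i.e. |z| > 1 for every root.
Set 1 + (-0.343) z + (0.388) z^2 = 0, i.e. a z^2 + b z + c = 0 with a = 0.388, b = -0.343, c = 1.
Discriminant D = b^2 - 4ac = (-0.343)^2 - 4*(0.388)*1 = 0.117649 - (1.552) = -1.434351.
D < 0, so the roots are the complex-conjugate pair z = (-b +/- i sqrt(-D)) / (2a) = 0.442 +/- 1.5434i.
For a conjugate pair |z|^2 = z * conj(z) = (product of roots) = c/a = 1/(0.388) = 2.57732, so |z| = sqrt(2.57732) = 1.6054 for both roots.
Moduli of all roots: 1.6054, 1.6054.
All moduli strictly greater than 1? Yes.
Verdict: Stationary.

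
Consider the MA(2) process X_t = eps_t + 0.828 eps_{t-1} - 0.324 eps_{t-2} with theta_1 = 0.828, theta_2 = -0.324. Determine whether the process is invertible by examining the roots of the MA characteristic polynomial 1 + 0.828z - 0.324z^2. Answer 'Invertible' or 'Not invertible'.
\text{Not invertible}

The MA(q) characteristic polynomial is P(z) = 1 + 0.828z - 0.324z^2.
Invertibility requires all roots to lie outside the unit circle, i.e. |z| > 1 for every root.
Set 1 + (0.828) z + (-0.324) z^2 = 0, i.e. a z^2 + b z + c = 0 with a = -0.324, b = 0.828, c = 1.
Discriminant D = b^2 - 4ac = (0.828)^2 - 4*(-0.324)*1 = 0.685584 - (-1.296) = 1.981584.
D >= 0, so the roots are real: z = (-b +/- sqrt(D)) / (2a) = (-0.828 +/- 1.407687) / (-0.648).
  z_1 = (-0.828 + 1.407687) / (-0.648) = -0.8946,   |z_1| = 0.8946.
  z_2 = (-0.828 - 1.407687) / (-0.648) = 3.4501,   |z_2| = 3.4501.
Moduli of all roots: 0.8946, 3.4501.
All moduli strictly greater than 1? No.
Verdict: Not invertible.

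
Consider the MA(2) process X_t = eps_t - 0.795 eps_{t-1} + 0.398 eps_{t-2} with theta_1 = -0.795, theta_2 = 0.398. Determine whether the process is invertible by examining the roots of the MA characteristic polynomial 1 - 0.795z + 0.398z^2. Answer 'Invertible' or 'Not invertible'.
\text{Invertible}

The MA(q) characteristic polynomial is P(z) = 1 - 0.795z + 0.398z^2.
Invertibility requires all roots to lie outside the unit circle, i.e. |z| > 1 for every root.
Set 1 + (-0.795) z + (0.398) z^2 = 0, i.e. a z^2 + b z + c = 0 with a = 0.398, b = -0.795, c = 1.
Discriminant D = b^2 - 4ac = (-0.795)^2 - 4*(0.398)*1 = 0.632025 - (1.592) = -0.959975.
D < 0, so the roots are the complex-conjugate pair z = (-b +/- i sqrt(-D)) / (2a) = 0.9987 +/- 1.2309i.
For a conjugate pair |z|^2 = z * conj(z) = (product of roots) = c/a = 1/(0.398) = 2.512563, so |z| = sqrt(2.512563) = 1.5851 for both roots.
Moduli of all roots: 1.5851, 1.5851.
All moduli strictly greater than 1? Yes.
Verdict: Invertible.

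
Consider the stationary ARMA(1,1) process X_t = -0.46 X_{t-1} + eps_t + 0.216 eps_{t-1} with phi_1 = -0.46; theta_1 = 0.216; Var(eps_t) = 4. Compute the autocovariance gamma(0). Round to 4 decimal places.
\gamma(0) = 4.3021

Multiply the model equation by X_{t-k} and take expectations. With theta_0 = psi_0 = 1 and psi_j the MA(infinity) weights, this gives
  gamma(k) - sum_i phi_i gamma(k-i) = c_k,
  c_k = sigma^2 * sum_{j=k..q} theta_j psi_{j-k}   (c_k = 0 for k > q),
using gamma(-m) = gamma(m).
psi-weights needed (psi_j = theta_j + sum_i phi_i psi_{j-i}):
  psi_1 = theta_1 + phi_1 = 0.216 + (-0.46) = -0.244
Right-hand sides:
  c_0 = sigma^2 (1 + theta_1 psi_1) = 4 * (1 + (0.216)(-0.244)) = 4 * 0.947296 = 3.789184
  c_1 = sigma^2 theta_1 = 4 * (0.216) = 0.864
  c_2 = 0
Equations for k = 0 and k = 1 (AR order 1):
  gamma(0) = phi_1 gamma(1) + c_0
  gamma(1) = phi_1 gamma(0) + c_1
Substituting the second into the first: gamma(0) (1 - phi_1^2) = c_0 + phi_1 c_1, so
  gamma(0) = (c_0 + phi_1 c_1) / (1 - phi_1^2) = (3.789184 + (-0.46)(0.864)) / (1 - (-0.46)^2) = 3.391744 / 0.7884 = 4.30206.
Therefore gamma(0) = 4.3021 (to 4 decimal places).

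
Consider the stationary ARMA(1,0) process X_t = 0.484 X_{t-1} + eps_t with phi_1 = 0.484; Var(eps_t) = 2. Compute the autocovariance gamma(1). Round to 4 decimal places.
\gamma(1) = 1.2641

Multiply the model equation by X_{t-k} and take expectations. With theta_0 = psi_0 = 1 and psi_j the MA(infinity) weights, this gives
  gamma(k) - sum_i phi_i gamma(k-i) = c_k,
  c_k = sigma^2 * sum_{j=k..q} theta_j psi_{j-k}   (c_k = 0 for k > q),
using gamma(-m) = gamma(m).
Pure AR (q = 0): c_0 = sigma^2 = 2, c_k = 0 for k >= 1.
Equations for k = 0 and k = 1 (AR order 1):
  gamma(0) = phi_1 gamma(1) + c_0
  gamma(1) = phi_1 gamma(0) + c_1
Substituting the second into the first: gamma(0) (1 - phi_1^2) = c_0 + phi_1 c_1, so
  gamma(0) = c_0 / (1 - phi_1^2) = 2 / (1 - (0.484)^2) = 2 / 0.765744 = 2.611839.
  gamma(1) = phi_1 gamma(0) = (0.484)(2.611839) = 1.26413.
Therefore gamma(1) = 1.2641 (to 4 decimal places).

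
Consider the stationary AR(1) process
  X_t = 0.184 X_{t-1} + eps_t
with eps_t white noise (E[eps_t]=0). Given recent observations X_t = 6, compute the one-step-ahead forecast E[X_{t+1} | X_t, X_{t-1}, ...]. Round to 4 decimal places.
E[X_{t+1} \mid \mathcal F_t] = 1.1040

For an AR(p) model X_t = c + sum_i phi_i X_{t-i} + eps_t, the
one-step-ahead conditional mean is
  E[X_{t+1} | X_t, ...] = c + sum_i phi_i X_{t+1-i}.
Substitute known values:
  E[X_{t+1} | ...] = (0.184) * (6)
                   = 1.1040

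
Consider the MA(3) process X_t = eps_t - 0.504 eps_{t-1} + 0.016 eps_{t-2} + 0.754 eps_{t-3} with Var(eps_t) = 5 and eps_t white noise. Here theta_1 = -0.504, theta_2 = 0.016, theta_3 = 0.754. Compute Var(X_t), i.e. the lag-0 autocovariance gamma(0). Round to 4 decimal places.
\gamma(0) = 9.1139

For an MA(q) process X_t = eps_t + sum_i theta_i eps_{t-i} with
Var(eps_t) = sigma^2, the variance is
  gamma(0) = sigma^2 * (1 + sum_i theta_i^2).
  sum_i theta_i^2 = (-0.504)^2 + (0.016)^2 + (0.754)^2 = 0.254016 + 0.000256 + 0.568516 = 0.822788.
  gamma(0) = 5 * (1 + 0.822788) = 5 * 1.822788 = 9.11394, which rounds to 9.1139.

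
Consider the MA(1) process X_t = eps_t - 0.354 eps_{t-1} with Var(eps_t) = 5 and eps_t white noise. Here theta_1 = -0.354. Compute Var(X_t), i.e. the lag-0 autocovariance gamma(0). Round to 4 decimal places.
\gamma(0) = 5.6266

For an MA(q) process X_t = eps_t + sum_i theta_i eps_{t-i} with
Var(eps_t) = sigma^2, the variance is
  gamma(0) = sigma^2 * (1 + sum_i theta_i^2).
  sum_i theta_i^2 = (-0.354)^2 = 0.125316.
  gamma(0) = 5 * (1 + 0.125316) = 5 * 1.125316 = 5.62658, which rounds to 5.6266.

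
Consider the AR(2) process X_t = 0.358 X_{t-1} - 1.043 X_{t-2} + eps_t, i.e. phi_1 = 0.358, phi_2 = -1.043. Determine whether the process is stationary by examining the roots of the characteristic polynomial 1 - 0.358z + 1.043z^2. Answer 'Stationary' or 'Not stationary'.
\text{Not stationary}

The AR(p) characteristic polynomial is P(z) = 1 - 0.358z + 1.043z^2.
Stationarity requires all roots to lie outside the unit circle, i.e. |z| > 1 for every root.
Set 1 + (-0.358) z + (1.043) z^2 = 0, i.e. a z^2 + b z + c = 0 with a = 1.043, b = -0.358, c = 1.
Discriminant D = b^2 - 4ac = (-0.358)^2 - 4*(1.043)*1 = 0.128164 - (4.172) = -4.043836.
D < 0, so the roots are the complex-conjugate pair z = (-b +/- i sqrt(-D)) / (2a) = 0.1716 +/- 0.964i.
For a conjugate pair |z|^2 = z * conj(z) = (product of roots) = c/a = 1/(1.043) = 0.958773, so |z| = sqrt(0.958773) = 0.9792 for both roots.
Moduli of all roots: 0.9792, 0.9792.
All moduli strictly greater than 1? No.
Verdict: Not stationary.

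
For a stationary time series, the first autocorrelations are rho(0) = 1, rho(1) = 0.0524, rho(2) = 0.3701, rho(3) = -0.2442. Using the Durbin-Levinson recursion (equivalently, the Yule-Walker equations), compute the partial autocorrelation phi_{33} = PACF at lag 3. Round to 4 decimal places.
\phi_{33} = -0.3199

The PACF at lag k is phi_{kk}, the last component of the solution
to the Yule-Walker system G_k phi = r_k where
  (G_k)_{ij} = rho(|i - j|), (r_k)_i = rho(i), i,j = 1..k.
Equivalently, Durbin-Levinson gives phi_{kk} iteratively:
  phi_{11} = rho(1)
  phi_{kk} = [rho(k) - sum_{j=1..k-1} phi_{k-1,j} rho(k-j)]
            / [1 - sum_{j=1..k-1} phi_{k-1,j} rho(j)],
  phi_{k,j} = phi_{k-1,j} - phi_{kk} phi_{k-1,k-j},  j = 1..k-1.
Step k = 1:
  phi_11 = rho(1) = 0.0524.
Step k = 2:
  phi_22 = [rho(2) - phi_11 rho(1)] / [1 - phi_11 rho(1)] = [0.3701 - (0.0524)(0.0524)] / [1 - (0.0524)(0.0524)]
         = 0.36735424 / 0.99725424 = 0.368366.
  Update: phi_21 = phi_11 - phi_22 phi_11 = 0.0524 - (0.368366)(0.0524) = 0.033098.
Step k = 3:
  phi_33 = [rho(3) - phi_21 rho(2) - phi_22 rho(1)] / [1 - phi_21 rho(1) - phi_22 rho(2)]
    numerator   = -0.2442 - (0.033098)(0.3701) - (0.368366)(0.0524) = -0.2757518
    denominator = 1 - (0.033098)(0.0524) - (0.368366)(0.3701) = 0.86193354
  phi_33 = -0.2757518 / 0.86193354 = -0.3199.
Therefore phi_{33} = -0.3199.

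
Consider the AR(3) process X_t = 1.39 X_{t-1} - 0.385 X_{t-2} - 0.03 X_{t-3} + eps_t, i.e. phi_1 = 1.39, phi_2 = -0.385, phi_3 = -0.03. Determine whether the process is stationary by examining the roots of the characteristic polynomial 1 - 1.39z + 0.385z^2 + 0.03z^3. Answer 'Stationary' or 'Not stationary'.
\text{Stationary}

The AR(p) characteristic polynomial is P(z) = 1 - 1.39z + 0.385z^2 + 0.03z^3.
Stationarity requires all roots to lie outside the unit circle, i.e. |z| > 1 for every root.
Degree 3: look for a simple real root z0 first, then factor out (1 - z/z0) and solve the remaining quadratic.
Testing z0 = 2: P(2) = 1 + (-1.39)(2) + (0.385)(2)^2 + (0.03)(2)^3
  = 1 + (-2.78) + (1.54) + (0.24) = 0.  So z_0 = 2 is a root, |z_0| = 2.
Divide out the factor (1 - 0.5 z) = (1 - z/z0) (since 1/z0 = 0.5):
  P(z) = (1 - 0.5 z)(1 + (-0.89) z + (-0.06) z^2)
  [check: z-coef -0.89 - (0.5) = -1.39; z^2-coef -0.06 - (0.5)(-0.89) = 0.385; z^3-coef -(0.5)(-0.06) = 0.03.]
Remaining roots from the quadratic factor 1 + (-0.89) z + (-0.06) z^2:
  Set 1 + (-0.89) z + (-0.06) z^2 = 0, i.e. a z^2 + b z + c = 0 with a = -0.06, b = -0.89, c = 1.
  Discriminant D = b^2 - 4ac = (-0.89)^2 - 4*(-0.06)*1 = 0.7921 - (-0.24) = 1.0321.
  D >= 0, so the roots are real: z = (-b +/- sqrt(D)) / (2a) = (0.89 +/- 1.015923) / (-0.12).
    z_1 = (0.89 + 1.015923) / (-0.12) = -15.8827,   |z_1| = 15.8827.
    z_2 = (0.89 - 1.015923) / (-0.12) = 1.0494,   |z_2| = 1.0494.
Moduli of all roots: 2.0000, 15.8827, 1.0494.
All moduli strictly greater than 1? Yes.
Verdict: Stationary.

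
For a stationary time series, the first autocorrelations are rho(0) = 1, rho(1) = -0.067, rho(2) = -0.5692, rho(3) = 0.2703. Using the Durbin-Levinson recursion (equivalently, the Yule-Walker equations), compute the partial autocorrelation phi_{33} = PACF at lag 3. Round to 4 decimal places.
\phi_{33} = 0.2580

The PACF at lag k is phi_{kk}, the last component of the solution
to the Yule-Walker system G_k phi = r_k where
  (G_k)_{ij} = rho(|i - j|), (r_k)_i = rho(i), i,j = 1..k.
Equivalently, Durbin-Levinson gives phi_{kk} iteratively:
  phi_{11} = rho(1)
  phi_{kk} = [rho(k) - sum_{j=1..k-1} phi_{k-1,j} rho(k-j)]
            / [1 - sum_{j=1..k-1} phi_{k-1,j} rho(j)],
  phi_{k,j} = phi_{k-1,j} - phi_{kk} phi_{k-1,k-j},  j = 1..k-1.
Step k = 1:
  phi_11 = rho(1) = -0.067.
Step k = 2:
  phi_22 = [rho(2) - phi_11 rho(1)] / [1 - phi_11 rho(1)] = [-0.5692 - (-0.067)(-0.067)] / [1 - (-0.067)(-0.067)]
         = -0.573689 / 0.995511 = -0.576276.
  Update: phi_21 = phi_11 - phi_22 phi_11 = -0.067 - (-0.576276)(-0.067) = -0.10561.
Step k = 3:
  phi_33 = [rho(3) - phi_21 rho(2) - phi_22 rho(1)] / [1 - phi_21 rho(1) - phi_22 rho(2)]
    numerator   = 0.2703 - (-0.10561)(-0.5692) - (-0.576276)(-0.067) = 0.17157603
    denominator = 1 - (-0.10561)(-0.067) - (-0.576276)(-0.5692) = 0.66490785
  phi_33 = 0.17157603 / 0.66490785 = 0.258.
Therefore phi_{33} = 0.2580.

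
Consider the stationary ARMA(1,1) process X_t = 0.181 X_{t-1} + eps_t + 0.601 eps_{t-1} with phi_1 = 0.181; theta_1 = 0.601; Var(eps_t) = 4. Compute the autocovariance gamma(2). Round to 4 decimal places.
\gamma(2) = 0.6490

Multiply the model equation by X_{t-k} and take expectations. With theta_0 = psi_0 = 1 and psi_j the MA(infinity) weights, this gives
  gamma(k) - sum_i phi_i gamma(k-i) = c_k,
  c_k = sigma^2 * sum_{j=k..q} theta_j psi_{j-k}   (c_k = 0 for k > q),
using gamma(-m) = gamma(m).
psi-weights needed (psi_j = theta_j + sum_i phi_i psi_{j-i}):
  psi_1 = theta_1 + phi_1 = 0.601 + (0.181) = 0.782
Right-hand sides:
  c_0 = sigma^2 (1 + theta_1 psi_1) = 4 * (1 + (0.601)(0.782)) = 4 * 1.469982 = 5.879928
  c_1 = sigma^2 theta_1 = 4 * (0.601) = 2.404
  c_2 = 0
Equations for k = 0 and k = 1 (AR order 1):
  gamma(0) = phi_1 gamma(1) + c_0
  gamma(1) = phi_1 gamma(0) + c_1
Substituting the second into the first: gamma(0) (1 - phi_1^2) = c_0 + phi_1 c_1, so
  gamma(0) = (c_0 + phi_1 c_1) / (1 - phi_1^2) = (5.879928 + (0.181)(2.404)) / (1 - (0.181)^2) = 6.315052 / 0.967239 = 6.528947.
  gamma(1) = phi_1 gamma(0) + c_1 = (0.181)(6.528947) + (2.404) = 3.585739.
For k = 2 (> q): gamma(2) = phi_1 gamma(1) = (0.181)(3.585739) = 0.649019.
Therefore gamma(2) = 0.6490 (to 4 decimal places).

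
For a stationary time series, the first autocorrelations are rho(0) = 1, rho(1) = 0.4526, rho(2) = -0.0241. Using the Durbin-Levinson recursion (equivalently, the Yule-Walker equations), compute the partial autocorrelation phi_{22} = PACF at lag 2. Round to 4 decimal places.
\phi_{22} = -0.2879

The PACF at lag k is phi_{kk}, the last component of the solution
to the Yule-Walker system G_k phi = r_k where
  (G_k)_{ij} = rho(|i - j|), (r_k)_i = rho(i), i,j = 1..k.
Equivalently, Durbin-Levinson gives phi_{kk} iteratively:
  phi_{11} = rho(1)
  phi_{kk} = [rho(k) - sum_{j=1..k-1} phi_{k-1,j} rho(k-j)]
            / [1 - sum_{j=1..k-1} phi_{k-1,j} rho(j)],
  phi_{k,j} = phi_{k-1,j} - phi_{kk} phi_{k-1,k-j},  j = 1..k-1.
Step k = 1:
  phi_11 = rho(1) = 0.4526.
Step k = 2:
  phi_22 = [rho(2) - phi_11 rho(1)] / [1 - phi_11 rho(1)] = [-0.0241 - (0.4526)(0.4526)] / [1 - (0.4526)(0.4526)]
         = -0.22894676 / 0.79515324 = -0.2879.
Therefore phi_{22} = -0.2879.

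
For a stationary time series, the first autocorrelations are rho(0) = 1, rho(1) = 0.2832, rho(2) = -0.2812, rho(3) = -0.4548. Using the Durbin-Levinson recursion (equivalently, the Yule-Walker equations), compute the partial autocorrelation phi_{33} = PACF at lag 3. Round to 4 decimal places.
\phi_{33} = -0.2991

The PACF at lag k is phi_{kk}, the last component of the solution
to the Yule-Walker system G_k phi = r_k where
  (G_k)_{ij} = rho(|i - j|), (r_k)_i = rho(i), i,j = 1..k.
Equivalently, Durbin-Levinson gives phi_{kk} iteratively:
  phi_{11} = rho(1)
  phi_{kk} = [rho(k) - sum_{j=1..k-1} phi_{k-1,j} rho(k-j)]
            / [1 - sum_{j=1..k-1} phi_{k-1,j} rho(j)],
  phi_{k,j} = phi_{k-1,j} - phi_{kk} phi_{k-1,k-j},  j = 1..k-1.
Step k = 1:
  phi_11 = rho(1) = 0.2832.
Step k = 2:
  phi_22 = [rho(2) - phi_11 rho(1)] / [1 - phi_11 rho(1)] = [-0.2812 - (0.2832)(0.2832)] / [1 - (0.2832)(0.2832)]
         = -0.36140224 / 0.91979776 = -0.392915.
  Update: phi_21 = phi_11 - phi_22 phi_11 = 0.2832 - (-0.392915)(0.2832) = 0.394473.
Step k = 3:
  phi_33 = [rho(3) - phi_21 rho(2) - phi_22 rho(1)] / [1 - phi_21 rho(1) - phi_22 rho(2)]
    numerator   = -0.4548 - (0.394473)(-0.2812) - (-0.392915)(0.2832) = -0.23260055
    denominator = 1 - (0.394473)(0.2832) - (-0.392915)(-0.2812) = 0.77779744
  phi_33 = -0.23260055 / 0.77779744 = -0.2991.
Therefore phi_{33} = -0.2991.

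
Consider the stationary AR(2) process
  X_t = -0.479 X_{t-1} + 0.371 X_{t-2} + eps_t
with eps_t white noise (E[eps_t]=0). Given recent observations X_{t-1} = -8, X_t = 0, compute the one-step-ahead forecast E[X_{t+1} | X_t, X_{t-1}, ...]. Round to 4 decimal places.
E[X_{t+1} \mid \mathcal F_t] = -2.9680

For an AR(p) model X_t = c + sum_i phi_i X_{t-i} + eps_t, the
one-step-ahead conditional mean is
  E[X_{t+1} | X_t, ...] = c + sum_i phi_i X_{t+1-i}.
Substitute known values:
  E[X_{t+1} | ...] = (-0.479) * (0) + (0.371) * (-8)
                   = -2.9680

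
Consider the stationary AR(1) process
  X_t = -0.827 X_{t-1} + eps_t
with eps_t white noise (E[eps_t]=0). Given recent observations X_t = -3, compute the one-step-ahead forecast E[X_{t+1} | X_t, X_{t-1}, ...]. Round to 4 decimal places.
E[X_{t+1} \mid \mathcal F_t] = 2.4810

For an AR(p) model X_t = c + sum_i phi_i X_{t-i} + eps_t, the
one-step-ahead conditional mean is
  E[X_{t+1} | X_t, ...] = c + sum_i phi_i X_{t+1-i}.
Substitute known values:
  E[X_{t+1} | ...] = (-0.827) * (-3)
                   = 2.4810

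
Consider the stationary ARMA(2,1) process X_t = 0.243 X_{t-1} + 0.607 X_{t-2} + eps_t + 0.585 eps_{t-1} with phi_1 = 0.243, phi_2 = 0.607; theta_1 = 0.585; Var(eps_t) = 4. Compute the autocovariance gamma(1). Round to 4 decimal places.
\gamma(1) = 19.0509

Multiply the model equation by X_{t-k} and take expectations. With theta_0 = psi_0 = 1 and psi_j the MA(infinity) weights, this gives
  gamma(k) - sum_i phi_i gamma(k-i) = c_k,
  c_k = sigma^2 * sum_{j=k..q} theta_j psi_{j-k}   (c_k = 0 for k > q),
using gamma(-m) = gamma(m).
psi-weights needed (psi_j = theta_j + sum_i phi_i psi_{j-i}):
  psi_1 = theta_1 + phi_1 = 0.585 + (0.243) = 0.828
Right-hand sides:
  c_0 = sigma^2 (1 + theta_1 psi_1) = 4 * (1 + (0.585)(0.828)) = 4 * 1.48438 = 5.93752
  c_1 = sigma^2 theta_1 = 4 * (0.585) = 2.34
  c_2 = 0
Equations for k = 0, 1, 2 (AR order 2, c_2 = 0):
  (E0) gamma(0) = phi_1 gamma(1) + phi_2 gamma(2) + c_0
  (E1) gamma(1) = phi_1 gamma(0) + phi_2 gamma(1) + c_1
  (E2) gamma(2) = phi_1 gamma(1) + phi_2 gamma(0)
From (E1): gamma(1) = A gamma(0) + B with
  A = phi_1 / (1 - phi_2) = 0.243 / 0.393 = 0.618321,   B = c_1 / (1 - phi_2) = 2.34 / 0.393 = 5.954198.
Insert (E2) into (E0): gamma(0) (1 - phi_2^2) = phi_1 (1 + phi_2) gamma(1) + c_0.
  phi_1 (1 + phi_2) = (0.243)(1.607) = 0.390501,   1 - phi_2^2 = 0.631551.
Replace gamma(1) by A gamma(0) + B and collect gamma(0):
  gamma(0) [0.631551 - (0.390501)(0.618321)] = (0.390501)(5.954198) + 5.93752
  gamma(0) * 0.390096 = 8.26264
  gamma(0) = 8.26264 / 0.390096 = 21.181034.
  gamma(1) = A gamma(0) + B = (0.618321)(21.181034) + (5.954198) = 19.050868.
Therefore gamma(1) = 19.0509 (to 4 decimal places).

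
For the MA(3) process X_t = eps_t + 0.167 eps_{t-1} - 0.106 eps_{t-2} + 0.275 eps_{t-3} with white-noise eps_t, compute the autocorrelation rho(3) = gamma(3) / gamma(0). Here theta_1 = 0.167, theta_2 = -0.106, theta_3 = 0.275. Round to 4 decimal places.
\rho(3) = 0.2467

For an MA(q) process with theta_0 = 1, the autocovariance is
  gamma(k) = sigma^2 * sum_{i=0..q-k} theta_i * theta_{i+k},
and rho(k) = gamma(k) / gamma(0). Sigma^2 cancels.
  numerator   = (1)*(0.275) = 0.275.
  denominator = (1)^2 + (0.167)^2 + (-0.106)^2 + (0.275)^2 = 1.11475.
  rho(3) = 0.275 / 1.11475 = 0.2467.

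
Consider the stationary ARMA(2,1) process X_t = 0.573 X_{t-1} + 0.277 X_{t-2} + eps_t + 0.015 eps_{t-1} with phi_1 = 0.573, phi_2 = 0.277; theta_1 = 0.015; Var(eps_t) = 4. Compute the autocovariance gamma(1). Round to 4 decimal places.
\gamma(1) = 9.5373

Multiply the model equation by X_{t-k} and take expectations. With theta_0 = psi_0 = 1 and psi_j the MA(infinity) weights, this gives
  gamma(k) - sum_i phi_i gamma(k-i) = c_k,
  c_k = sigma^2 * sum_{j=k..q} theta_j psi_{j-k}   (c_k = 0 for k > q),
using gamma(-m) = gamma(m).
psi-weights needed (psi_j = theta_j + sum_i phi_i psi_{j-i}):
  psi_1 = theta_1 + phi_1 = 0.015 + (0.573) = 0.588
Right-hand sides:
  c_0 = sigma^2 (1 + theta_1 psi_1) = 4 * (1 + (0.015)(0.588)) = 4 * 1.00882 = 4.03528
  c_1 = sigma^2 theta_1 = 4 * (0.015) = 0.06
  c_2 = 0
Equations for k = 0, 1, 2 (AR order 2, c_2 = 0):
  (E0) gamma(0) = phi_1 gamma(1) + phi_2 gamma(2) + c_0
  (E1) gamma(1) = phi_1 gamma(0) + phi_2 gamma(1) + c_1
  (E2) gamma(2) = phi_1 gamma(1) + phi_2 gamma(0)
From (E1): gamma(1) = A gamma(0) + B with
  A = phi_1 / (1 - phi_2) = 0.573 / 0.723 = 0.792531,   B = c_1 / (1 - phi_2) = 0.06 / 0.723 = 0.082988.
Insert (E2) into (E0): gamma(0) (1 - phi_2^2) = phi_1 (1 + phi_2) gamma(1) + c_0.
  phi_1 (1 + phi_2) = (0.573)(1.277) = 0.731721,   1 - phi_2^2 = 0.923271.
Replace gamma(1) by A gamma(0) + B and collect gamma(0):
  gamma(0) [0.923271 - (0.731721)(0.792531)] = (0.731721)(0.082988) + 4.03528
  gamma(0) * 0.343359 = 4.096004
  gamma(0) = 4.096004 / 0.343359 = 11.929204.
  gamma(1) = A gamma(0) + B = (0.792531)(11.929204) + (0.082988) = 9.537253.
Therefore gamma(1) = 9.5373 (to 4 decimal places).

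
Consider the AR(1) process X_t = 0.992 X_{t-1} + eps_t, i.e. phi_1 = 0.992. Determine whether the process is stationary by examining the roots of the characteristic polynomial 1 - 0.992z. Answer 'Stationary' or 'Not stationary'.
\text{Stationary}

The AR(p) characteristic polynomial is P(z) = 1 - 0.992z.
Stationarity requires all roots to lie outside the unit circle, i.e. |z| > 1 for every root.
This is linear in z: 1 + (-0.992) z = 0  =>  z = -1/(-0.992) = 1.008065,  |z| = 1.008065.
Moduli of all roots: 1.0081.
All moduli strictly greater than 1? Yes.
Verdict: Stationary.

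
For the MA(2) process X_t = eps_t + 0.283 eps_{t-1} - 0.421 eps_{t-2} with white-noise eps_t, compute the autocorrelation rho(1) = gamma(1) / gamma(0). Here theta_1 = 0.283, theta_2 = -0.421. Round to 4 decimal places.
\rho(1) = 0.1303

For an MA(q) process with theta_0 = 1, the autocovariance is
  gamma(k) = sigma^2 * sum_{i=0..q-k} theta_i * theta_{i+k},
and rho(k) = gamma(k) / gamma(0). Sigma^2 cancels.
  numerator   = (1)*(0.283) + (0.283)*(-0.421) = 0.163857.
  denominator = (1)^2 + (0.283)^2 + (-0.421)^2 = 1.25733.
  rho(1) = 0.163857 / 1.25733 = 0.1303.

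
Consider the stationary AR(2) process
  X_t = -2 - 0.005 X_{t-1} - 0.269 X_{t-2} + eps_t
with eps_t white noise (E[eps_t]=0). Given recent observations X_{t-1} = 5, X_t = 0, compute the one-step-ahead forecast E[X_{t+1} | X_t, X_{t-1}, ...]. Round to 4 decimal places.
E[X_{t+1} \mid \mathcal F_t] = -3.3450

For an AR(p) model X_t = c + sum_i phi_i X_{t-i} + eps_t, the
one-step-ahead conditional mean is
  E[X_{t+1} | X_t, ...] = c + sum_i phi_i X_{t+1-i}.
Substitute known values:
  E[X_{t+1} | ...] = -2 + (-0.005) * (0) + (-0.269) * (5)
                   = -3.3450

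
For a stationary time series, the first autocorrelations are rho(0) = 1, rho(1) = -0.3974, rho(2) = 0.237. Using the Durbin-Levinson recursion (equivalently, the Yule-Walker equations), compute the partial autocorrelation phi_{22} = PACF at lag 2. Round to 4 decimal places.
\phi_{22} = 0.0939

The PACF at lag k is phi_{kk}, the last component of the solution
to the Yule-Walker system G_k phi = r_k where
  (G_k)_{ij} = rho(|i - j|), (r_k)_i = rho(i), i,j = 1..k.
Equivalently, Durbin-Levinson gives phi_{kk} iteratively:
  phi_{11} = rho(1)
  phi_{kk} = [rho(k) - sum_{j=1..k-1} phi_{k-1,j} rho(k-j)]
            / [1 - sum_{j=1..k-1} phi_{k-1,j} rho(j)],
  phi_{k,j} = phi_{k-1,j} - phi_{kk} phi_{k-1,k-j},  j = 1..k-1.
Step k = 1:
  phi_11 = rho(1) = -0.3974.
Step k = 2:
  phi_22 = [rho(2) - phi_11 rho(1)] / [1 - phi_11 rho(1)] = [0.237 - (-0.3974)(-0.3974)] / [1 - (-0.3974)(-0.3974)]
         = 0.07907324 / 0.84207324 = 0.0939.
Therefore phi_{22} = 0.0939.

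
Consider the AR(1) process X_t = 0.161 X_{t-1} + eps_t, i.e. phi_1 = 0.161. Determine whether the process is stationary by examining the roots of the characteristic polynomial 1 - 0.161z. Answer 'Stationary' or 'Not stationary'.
\text{Stationary}

The AR(p) characteristic polynomial is P(z) = 1 - 0.161z.
Stationarity requires all roots to lie outside the unit circle, i.e. |z| > 1 for every root.
This is linear in z: 1 + (-0.161) z = 0  =>  z = -1/(-0.161) = 6.21118,  |z| = 6.21118.
Moduli of all roots: 6.2112.
All moduli strictly greater than 1? Yes.
Verdict: Stationary.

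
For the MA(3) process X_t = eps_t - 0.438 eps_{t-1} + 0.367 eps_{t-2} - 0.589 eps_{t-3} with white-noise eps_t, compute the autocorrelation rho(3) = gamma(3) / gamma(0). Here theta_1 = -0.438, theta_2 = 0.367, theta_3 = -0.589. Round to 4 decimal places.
\rho(3) = -0.3520

For an MA(q) process with theta_0 = 1, the autocovariance is
  gamma(k) = sigma^2 * sum_{i=0..q-k} theta_i * theta_{i+k},
and rho(k) = gamma(k) / gamma(0). Sigma^2 cancels.
  numerator   = (1)*(-0.589) = -0.589.
  denominator = (1)^2 + (-0.438)^2 + (0.367)^2 + (-0.589)^2 = 1.673454.
  rho(3) = -0.589 / 1.673454 = -0.3520.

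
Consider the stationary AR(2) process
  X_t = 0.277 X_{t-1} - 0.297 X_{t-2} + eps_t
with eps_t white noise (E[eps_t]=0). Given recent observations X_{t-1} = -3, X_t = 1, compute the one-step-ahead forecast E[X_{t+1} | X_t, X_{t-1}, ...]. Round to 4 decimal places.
E[X_{t+1} \mid \mathcal F_t] = 1.1680

For an AR(p) model X_t = c + sum_i phi_i X_{t-i} + eps_t, the
one-step-ahead conditional mean is
  E[X_{t+1} | X_t, ...] = c + sum_i phi_i X_{t+1-i}.
Substitute known values:
  E[X_{t+1} | ...] = (0.277) * (1) + (-0.297) * (-3)
                   = 1.1680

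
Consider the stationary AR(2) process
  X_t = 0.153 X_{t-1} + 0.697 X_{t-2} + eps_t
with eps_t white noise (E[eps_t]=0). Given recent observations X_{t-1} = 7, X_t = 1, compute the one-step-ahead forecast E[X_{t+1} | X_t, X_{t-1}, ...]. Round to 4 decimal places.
E[X_{t+1} \mid \mathcal F_t] = 5.0320

For an AR(p) model X_t = c + sum_i phi_i X_{t-i} + eps_t, the
one-step-ahead conditional mean is
  E[X_{t+1} | X_t, ...] = c + sum_i phi_i X_{t+1-i}.
Substitute known values:
  E[X_{t+1} | ...] = (0.153) * (1) + (0.697) * (7)
                   = 5.0320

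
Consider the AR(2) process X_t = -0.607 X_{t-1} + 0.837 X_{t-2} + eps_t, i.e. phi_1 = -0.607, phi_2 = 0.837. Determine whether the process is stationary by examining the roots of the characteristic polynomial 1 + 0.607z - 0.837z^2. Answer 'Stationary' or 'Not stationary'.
\text{Not stationary}

The AR(p) characteristic polynomial is P(z) = 1 + 0.607z - 0.837z^2.
Stationarity requires all roots to lie outside the unit circle, i.e. |z| > 1 for every root.
Set 1 + (0.607) z + (-0.837) z^2 = 0, i.e. a z^2 + b z + c = 0 with a = -0.837, b = 0.607, c = 1.
Discriminant D = b^2 - 4ac = (0.607)^2 - 4*(-0.837)*1 = 0.368449 - (-3.348) = 3.716449.
D >= 0, so the roots are real: z = (-b +/- sqrt(D)) / (2a) = (-0.607 +/- 1.927809) / (-1.674).
  z_1 = (-0.607 + 1.927809) / (-1.674) = -0.789,   |z_1| = 0.789.
  z_2 = (-0.607 - 1.927809) / (-1.674) = 1.5142,   |z_2| = 1.5142.
Moduli of all roots: 0.7890, 1.5142.
All moduli strictly greater than 1? No.
Verdict: Not stationary.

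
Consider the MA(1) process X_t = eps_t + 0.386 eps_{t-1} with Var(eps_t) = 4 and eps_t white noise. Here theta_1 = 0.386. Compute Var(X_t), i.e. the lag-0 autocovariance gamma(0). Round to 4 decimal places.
\gamma(0) = 4.5960

For an MA(q) process X_t = eps_t + sum_i theta_i eps_{t-i} with
Var(eps_t) = sigma^2, the variance is
  gamma(0) = sigma^2 * (1 + sum_i theta_i^2).
  sum_i theta_i^2 = (0.386)^2 = 0.148996.
  gamma(0) = 4 * (1 + 0.148996) = 4 * 1.148996 = 4.595984, which rounds to 4.5960.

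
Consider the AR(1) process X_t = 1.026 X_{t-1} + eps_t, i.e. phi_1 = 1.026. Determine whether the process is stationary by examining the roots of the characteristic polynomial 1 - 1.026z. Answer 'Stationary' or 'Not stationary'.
\text{Not stationary}

The AR(p) characteristic polynomial is P(z) = 1 - 1.026z.
Stationarity requires all roots to lie outside the unit circle, i.e. |z| > 1 for every root.
This is linear in z: 1 + (-1.026) z = 0  =>  z = -1/(-1.026) = 0.974659,  |z| = 0.974659.
Moduli of all roots: 0.9747.
All moduli strictly greater than 1? No.
Verdict: Not stationary.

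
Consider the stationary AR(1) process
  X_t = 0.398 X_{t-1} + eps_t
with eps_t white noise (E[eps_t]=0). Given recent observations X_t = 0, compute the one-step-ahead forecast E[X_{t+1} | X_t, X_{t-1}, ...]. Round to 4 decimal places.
E[X_{t+1} \mid \mathcal F_t] = 0.0000

For an AR(p) model X_t = c + sum_i phi_i X_{t-i} + eps_t, the
one-step-ahead conditional mean is
  E[X_{t+1} | X_t, ...] = c + sum_i phi_i X_{t+1-i}.
Substitute known values:
  E[X_{t+1} | ...] = (0.398) * (0)
                   = 0.0000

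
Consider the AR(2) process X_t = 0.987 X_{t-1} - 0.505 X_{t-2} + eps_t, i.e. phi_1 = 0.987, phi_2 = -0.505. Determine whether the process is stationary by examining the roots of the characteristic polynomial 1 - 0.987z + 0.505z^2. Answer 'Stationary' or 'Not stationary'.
\text{Stationary}

The AR(p) characteristic polynomial is P(z) = 1 - 0.987z + 0.505z^2.
Stationarity requires all roots to lie outside the unit circle, i.e. |z| > 1 for every root.
Set 1 + (-0.987) z + (0.505) z^2 = 0, i.e. a z^2 + b z + c = 0 with a = 0.505, b = -0.987, c = 1.
Discriminant D = b^2 - 4ac = (-0.987)^2 - 4*(0.505)*1 = 0.974169 - (2.02) = -1.045831.
D < 0, so the roots are the complex-conjugate pair z = (-b +/- i sqrt(-D)) / (2a) = 0.9772 +/- 1.0125i.
For a conjugate pair |z|^2 = z * conj(z) = (product of roots) = c/a = 1/(0.505) = 1.980198, so |z| = sqrt(1.980198) = 1.4072 for both roots.
Moduli of all roots: 1.4072, 1.4072.
All moduli strictly greater than 1? Yes.
Verdict: Stationary.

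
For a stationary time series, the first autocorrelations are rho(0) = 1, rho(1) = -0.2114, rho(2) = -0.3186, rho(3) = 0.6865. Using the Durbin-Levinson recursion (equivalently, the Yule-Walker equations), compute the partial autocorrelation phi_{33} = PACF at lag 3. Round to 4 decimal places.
\phi_{33} = 0.6280

The PACF at lag k is phi_{kk}, the last component of the solution
to the Yule-Walker system G_k phi = r_k where
  (G_k)_{ij} = rho(|i - j|), (r_k)_i = rho(i), i,j = 1..k.
Equivalently, Durbin-Levinson gives phi_{kk} iteratively:
  phi_{11} = rho(1)
  phi_{kk} = [rho(k) - sum_{j=1..k-1} phi_{k-1,j} rho(k-j)]
            / [1 - sum_{j=1..k-1} phi_{k-1,j} rho(j)],
  phi_{k,j} = phi_{k-1,j} - phi_{kk} phi_{k-1,k-j},  j = 1..k-1.
Step k = 1:
  phi_11 = rho(1) = -0.2114.
Step k = 2:
  phi_22 = [rho(2) - phi_11 rho(1)] / [1 - phi_11 rho(1)] = [-0.3186 - (-0.2114)(-0.2114)] / [1 - (-0.2114)(-0.2114)]
         = -0.36328996 / 0.95531004 = -0.380285.
  Update: phi_21 = phi_11 - phi_22 phi_11 = -0.2114 - (-0.380285)(-0.2114) = -0.291792.
Step k = 3:
  phi_33 = [rho(3) - phi_21 rho(2) - phi_22 rho(1)] / [1 - phi_21 rho(1) - phi_22 rho(2)]
    numerator   = 0.6865 - (-0.291792)(-0.3186) - (-0.380285)(-0.2114) = 0.51314278
    denominator = 1 - (-0.291792)(-0.2114) - (-0.380285)(-0.3186) = 0.81715636
  phi_33 = 0.51314278 / 0.81715636 = 0.628.
Therefore phi_{33} = 0.6280.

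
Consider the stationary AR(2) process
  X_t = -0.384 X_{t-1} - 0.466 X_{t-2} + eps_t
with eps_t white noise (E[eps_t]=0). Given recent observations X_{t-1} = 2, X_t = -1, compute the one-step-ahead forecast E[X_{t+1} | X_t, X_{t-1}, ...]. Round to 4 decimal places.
E[X_{t+1} \mid \mathcal F_t] = -0.5480

For an AR(p) model X_t = c + sum_i phi_i X_{t-i} + eps_t, the
one-step-ahead conditional mean is
  E[X_{t+1} | X_t, ...] = c + sum_i phi_i X_{t+1-i}.
Substitute known values:
  E[X_{t+1} | ...] = (-0.384) * (-1) + (-0.466) * (2)
                   = -0.5480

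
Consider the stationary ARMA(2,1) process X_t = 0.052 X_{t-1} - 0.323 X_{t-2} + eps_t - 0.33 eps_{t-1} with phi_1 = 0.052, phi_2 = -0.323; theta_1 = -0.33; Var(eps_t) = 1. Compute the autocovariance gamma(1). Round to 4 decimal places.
\gamma(1) = -0.2018

Multiply the model equation by X_{t-k} and take expectations. With theta_0 = psi_0 = 1 and psi_j the MA(infinity) weights, this gives
  gamma(k) - sum_i phi_i gamma(k-i) = c_k,
  c_k = sigma^2 * sum_{j=k..q} theta_j psi_{j-k}   (c_k = 0 for k > q),
using gamma(-m) = gamma(m).
psi-weights needed (psi_j = theta_j + sum_i phi_i psi_{j-i}):
  psi_1 = theta_1 + phi_1 = -0.33 + (0.052) = -0.278
Right-hand sides:
  c_0 = sigma^2 (1 + theta_1 psi_1) = 1 * (1 + (-0.33)(-0.278)) = 1 * 1.09174 = 1.09174
  c_1 = sigma^2 theta_1 = 1 * (-0.33) = -0.33
  c_2 = 0
Equations for k = 0, 1, 2 (AR order 2, c_2 = 0):
  (E0) gamma(0) = phi_1 gamma(1) + phi_2 gamma(2) + c_0
  (E1) gamma(1) = phi_1 gamma(0) + phi_2 gamma(1) + c_1
  (E2) gamma(2) = phi_1 gamma(1) + phi_2 gamma(0)
From (E1): gamma(1) = A gamma(0) + B with
  A = phi_1 / (1 - phi_2) = 0.052 / 1.323 = 0.039305,   B = c_1 / (1 - phi_2) = -0.33 / 1.323 = -0.249433.
Insert (E2) into (E0): gamma(0) (1 - phi_2^2) = phi_1 (1 + phi_2) gamma(1) + c_0.
  phi_1 (1 + phi_2) = (0.052)(0.677) = 0.035204,   1 - phi_2^2 = 0.895671.
Replace gamma(1) by A gamma(0) + B and collect gamma(0):
  gamma(0) [0.895671 - (0.035204)(0.039305)] = (0.035204)(-0.249433) + 1.09174
  gamma(0) * 0.894287 = 1.082959
  gamma(0) = 1.082959 / 0.894287 = 1.210974.
  gamma(1) = A gamma(0) + B = (0.039305)(1.210974) + (-0.249433) = -0.201836.
Therefore gamma(1) = -0.2018 (to 4 decimal places).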